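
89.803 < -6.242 False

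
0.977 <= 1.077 True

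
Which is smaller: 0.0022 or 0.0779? 0.0022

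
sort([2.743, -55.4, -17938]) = [-17938, -55.4, 2.743]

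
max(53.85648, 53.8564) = 53.85648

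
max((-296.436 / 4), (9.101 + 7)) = 16.101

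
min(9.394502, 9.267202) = 9.267202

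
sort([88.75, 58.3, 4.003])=[4.003, 58.3, 88.75]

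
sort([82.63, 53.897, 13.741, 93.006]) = [13.741, 53.897, 82.63, 93.006]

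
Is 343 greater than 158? Yes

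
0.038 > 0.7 False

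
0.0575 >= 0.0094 True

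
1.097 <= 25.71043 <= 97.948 True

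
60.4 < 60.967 True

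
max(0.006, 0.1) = 0.1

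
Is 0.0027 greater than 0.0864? No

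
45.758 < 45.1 False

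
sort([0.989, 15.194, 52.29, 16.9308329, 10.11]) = [0.989, 10.11, 15.194, 16.9308329, 52.29]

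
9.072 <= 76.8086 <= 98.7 True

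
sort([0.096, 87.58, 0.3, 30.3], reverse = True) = [87.58, 30.3, 0.3, 0.096]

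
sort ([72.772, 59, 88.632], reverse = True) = [88.632, 72.772, 59]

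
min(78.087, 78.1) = 78.087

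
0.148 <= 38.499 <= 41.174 True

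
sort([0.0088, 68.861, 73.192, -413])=[-413, 0.0088, 68.861, 73.192]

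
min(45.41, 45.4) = 45.4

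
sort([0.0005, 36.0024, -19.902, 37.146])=[-19.902, 0.0005, 36.0024, 37.146]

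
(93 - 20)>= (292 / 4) True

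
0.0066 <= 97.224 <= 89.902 False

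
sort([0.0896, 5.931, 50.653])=[0.0896, 5.931, 50.653]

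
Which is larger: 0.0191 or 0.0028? 0.0191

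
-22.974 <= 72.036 True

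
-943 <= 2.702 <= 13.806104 True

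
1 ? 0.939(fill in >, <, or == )>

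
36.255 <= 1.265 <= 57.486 False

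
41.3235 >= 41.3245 False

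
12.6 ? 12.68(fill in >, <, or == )<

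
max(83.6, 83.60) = 83.60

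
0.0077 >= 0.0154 False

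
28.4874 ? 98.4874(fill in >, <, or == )<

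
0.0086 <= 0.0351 True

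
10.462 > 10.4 True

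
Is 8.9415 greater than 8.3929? Yes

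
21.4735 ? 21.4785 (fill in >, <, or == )<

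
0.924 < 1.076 True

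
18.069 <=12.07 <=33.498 False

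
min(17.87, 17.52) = 17.52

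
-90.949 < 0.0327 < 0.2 True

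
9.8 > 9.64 True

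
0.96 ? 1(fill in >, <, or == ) <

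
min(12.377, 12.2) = 12.2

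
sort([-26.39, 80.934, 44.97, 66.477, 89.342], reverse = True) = [89.342, 80.934, 66.477, 44.97, -26.39]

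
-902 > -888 False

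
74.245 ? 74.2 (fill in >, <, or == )>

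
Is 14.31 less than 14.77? Yes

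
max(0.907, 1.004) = 1.004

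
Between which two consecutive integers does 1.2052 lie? 1 and 2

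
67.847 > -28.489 True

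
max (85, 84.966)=85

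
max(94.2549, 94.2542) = 94.2549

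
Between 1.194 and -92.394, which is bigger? 1.194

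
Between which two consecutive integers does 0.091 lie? 0 and 1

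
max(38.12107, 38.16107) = 38.16107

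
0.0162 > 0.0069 True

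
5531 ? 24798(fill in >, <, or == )<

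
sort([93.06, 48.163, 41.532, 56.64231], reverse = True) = [93.06, 56.64231, 48.163, 41.532]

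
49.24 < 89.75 True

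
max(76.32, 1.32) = 76.32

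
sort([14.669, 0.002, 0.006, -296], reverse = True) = [14.669, 0.006, 0.002, -296]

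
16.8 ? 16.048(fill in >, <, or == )>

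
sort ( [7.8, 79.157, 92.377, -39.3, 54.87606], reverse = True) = [92.377, 79.157, 54.87606, 7.8, -39.3]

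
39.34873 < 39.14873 False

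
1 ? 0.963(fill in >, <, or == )>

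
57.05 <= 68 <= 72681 True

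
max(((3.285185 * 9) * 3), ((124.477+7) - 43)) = 88.699995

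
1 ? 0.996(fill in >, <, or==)>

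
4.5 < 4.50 False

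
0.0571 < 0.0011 False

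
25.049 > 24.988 True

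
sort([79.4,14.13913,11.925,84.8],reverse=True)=[84.8,79.4,14.13913,11.925]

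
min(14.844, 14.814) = 14.814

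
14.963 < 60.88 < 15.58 False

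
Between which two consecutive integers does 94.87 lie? 94 and 95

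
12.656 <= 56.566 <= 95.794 True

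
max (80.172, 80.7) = 80.7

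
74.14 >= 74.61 False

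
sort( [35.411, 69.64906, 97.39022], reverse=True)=[97.39022, 69.64906, 35.411]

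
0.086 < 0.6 True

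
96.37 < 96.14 False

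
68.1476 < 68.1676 True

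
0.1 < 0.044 False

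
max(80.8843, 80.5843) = 80.8843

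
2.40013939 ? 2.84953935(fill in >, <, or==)<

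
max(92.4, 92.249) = 92.4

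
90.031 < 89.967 False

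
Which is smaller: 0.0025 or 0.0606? 0.0025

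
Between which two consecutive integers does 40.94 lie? 40 and 41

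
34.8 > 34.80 False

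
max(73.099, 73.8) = 73.8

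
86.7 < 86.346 False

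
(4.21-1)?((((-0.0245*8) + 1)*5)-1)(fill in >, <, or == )>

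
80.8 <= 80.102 False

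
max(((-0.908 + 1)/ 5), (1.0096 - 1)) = 0.0184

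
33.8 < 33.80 False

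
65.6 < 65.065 False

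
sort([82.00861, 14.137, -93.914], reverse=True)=[82.00861, 14.137, -93.914]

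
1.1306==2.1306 False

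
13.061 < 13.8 True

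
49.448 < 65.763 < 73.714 True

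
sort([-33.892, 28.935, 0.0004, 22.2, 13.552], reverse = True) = [28.935, 22.2, 13.552, 0.0004, -33.892]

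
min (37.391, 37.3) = 37.3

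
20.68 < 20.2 False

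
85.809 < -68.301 False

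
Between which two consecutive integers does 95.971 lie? 95 and 96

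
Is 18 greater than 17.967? Yes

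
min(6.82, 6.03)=6.03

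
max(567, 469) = 567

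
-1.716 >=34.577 False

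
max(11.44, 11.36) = 11.44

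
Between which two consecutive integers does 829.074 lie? 829 and 830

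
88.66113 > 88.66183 False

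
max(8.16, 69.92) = 69.92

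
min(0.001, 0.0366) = 0.001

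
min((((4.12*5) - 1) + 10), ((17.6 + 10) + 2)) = 29.6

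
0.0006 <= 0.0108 True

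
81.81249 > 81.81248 True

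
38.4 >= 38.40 True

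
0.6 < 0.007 False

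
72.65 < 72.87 True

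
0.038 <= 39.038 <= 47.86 True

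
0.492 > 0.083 True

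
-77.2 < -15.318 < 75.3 True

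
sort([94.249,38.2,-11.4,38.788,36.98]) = [-11.4,36.98,38.2,38.788,94.249]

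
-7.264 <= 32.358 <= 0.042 False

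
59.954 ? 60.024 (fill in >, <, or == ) <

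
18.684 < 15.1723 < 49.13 False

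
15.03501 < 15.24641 True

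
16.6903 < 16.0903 False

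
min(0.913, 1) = 0.913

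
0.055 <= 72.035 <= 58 False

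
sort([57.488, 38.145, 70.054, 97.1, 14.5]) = [14.5, 38.145, 57.488, 70.054, 97.1]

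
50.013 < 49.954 False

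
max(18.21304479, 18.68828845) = 18.68828845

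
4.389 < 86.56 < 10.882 False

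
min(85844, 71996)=71996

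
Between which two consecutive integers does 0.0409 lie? 0 and 1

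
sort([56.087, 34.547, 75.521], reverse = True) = [75.521, 56.087, 34.547]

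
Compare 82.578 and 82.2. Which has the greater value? 82.578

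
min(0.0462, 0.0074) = 0.0074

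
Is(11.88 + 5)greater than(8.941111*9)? No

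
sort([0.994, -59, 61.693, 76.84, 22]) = [-59, 0.994, 22, 61.693, 76.84]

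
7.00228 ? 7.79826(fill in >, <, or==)<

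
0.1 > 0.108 False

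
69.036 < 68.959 False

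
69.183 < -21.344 False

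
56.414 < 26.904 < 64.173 False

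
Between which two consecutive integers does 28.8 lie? 28 and 29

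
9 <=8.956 False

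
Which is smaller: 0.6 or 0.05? 0.05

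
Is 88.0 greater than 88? No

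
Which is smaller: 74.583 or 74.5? 74.5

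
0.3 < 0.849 True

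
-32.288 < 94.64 True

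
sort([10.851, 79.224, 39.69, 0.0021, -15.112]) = [-15.112, 0.0021, 10.851, 39.69, 79.224]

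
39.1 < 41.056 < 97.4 True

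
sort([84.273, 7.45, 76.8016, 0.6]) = [0.6, 7.45, 76.8016, 84.273]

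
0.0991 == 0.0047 False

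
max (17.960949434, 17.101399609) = 17.960949434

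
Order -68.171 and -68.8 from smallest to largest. -68.8, -68.171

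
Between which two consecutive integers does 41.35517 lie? 41 and 42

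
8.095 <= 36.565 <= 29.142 False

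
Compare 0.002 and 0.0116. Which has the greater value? 0.0116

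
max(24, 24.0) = 24.0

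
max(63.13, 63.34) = 63.34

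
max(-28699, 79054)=79054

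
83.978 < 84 True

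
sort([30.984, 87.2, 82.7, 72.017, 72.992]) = [30.984, 72.017, 72.992, 82.7, 87.2]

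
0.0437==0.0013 False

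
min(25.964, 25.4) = 25.4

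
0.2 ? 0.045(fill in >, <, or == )>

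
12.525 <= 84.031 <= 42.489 False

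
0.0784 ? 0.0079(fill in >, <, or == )>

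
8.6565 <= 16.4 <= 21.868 True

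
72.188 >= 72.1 True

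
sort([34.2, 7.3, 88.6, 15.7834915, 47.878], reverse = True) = [88.6, 47.878, 34.2, 15.7834915, 7.3]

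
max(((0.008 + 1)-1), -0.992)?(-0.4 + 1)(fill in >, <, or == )<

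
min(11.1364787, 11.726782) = 11.1364787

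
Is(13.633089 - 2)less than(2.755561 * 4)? No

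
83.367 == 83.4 False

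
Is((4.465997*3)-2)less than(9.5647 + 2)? Yes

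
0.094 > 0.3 False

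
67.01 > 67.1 False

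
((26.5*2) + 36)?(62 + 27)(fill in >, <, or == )==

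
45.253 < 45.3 True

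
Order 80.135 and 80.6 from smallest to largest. 80.135, 80.6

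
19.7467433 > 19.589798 True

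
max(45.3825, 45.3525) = 45.3825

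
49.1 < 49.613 True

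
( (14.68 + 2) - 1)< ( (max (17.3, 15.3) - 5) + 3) False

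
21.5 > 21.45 True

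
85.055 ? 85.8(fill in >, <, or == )<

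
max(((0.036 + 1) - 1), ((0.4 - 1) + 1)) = 0.4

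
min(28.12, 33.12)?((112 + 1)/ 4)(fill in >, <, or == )<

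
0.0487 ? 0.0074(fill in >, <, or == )>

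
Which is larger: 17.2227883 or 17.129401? 17.2227883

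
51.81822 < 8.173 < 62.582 False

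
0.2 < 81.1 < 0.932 False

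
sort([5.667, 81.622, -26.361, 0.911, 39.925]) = [-26.361, 0.911, 5.667, 39.925, 81.622]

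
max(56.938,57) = 57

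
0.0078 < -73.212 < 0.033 False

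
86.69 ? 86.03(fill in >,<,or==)>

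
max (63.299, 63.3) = 63.3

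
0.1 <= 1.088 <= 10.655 True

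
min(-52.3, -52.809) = -52.809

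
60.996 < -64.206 False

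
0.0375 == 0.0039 False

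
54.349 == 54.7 False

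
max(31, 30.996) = 31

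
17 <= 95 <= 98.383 True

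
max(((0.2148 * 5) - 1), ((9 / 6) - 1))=0.5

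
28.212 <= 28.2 False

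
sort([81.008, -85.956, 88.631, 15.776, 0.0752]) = [-85.956, 0.0752, 15.776, 81.008, 88.631]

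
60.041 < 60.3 True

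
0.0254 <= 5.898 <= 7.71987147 True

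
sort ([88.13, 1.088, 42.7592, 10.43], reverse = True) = [88.13, 42.7592, 10.43, 1.088]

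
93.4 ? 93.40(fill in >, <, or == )==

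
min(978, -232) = -232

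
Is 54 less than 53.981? No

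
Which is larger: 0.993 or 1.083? 1.083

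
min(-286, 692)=-286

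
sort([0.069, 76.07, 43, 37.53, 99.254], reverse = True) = [99.254, 76.07, 43, 37.53, 0.069]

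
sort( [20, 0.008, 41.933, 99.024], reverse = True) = [99.024, 41.933, 20, 0.008]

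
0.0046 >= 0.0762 False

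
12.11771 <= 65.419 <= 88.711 True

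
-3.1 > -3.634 True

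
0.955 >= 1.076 False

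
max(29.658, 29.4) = 29.658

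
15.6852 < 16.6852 True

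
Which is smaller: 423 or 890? 423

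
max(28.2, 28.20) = 28.20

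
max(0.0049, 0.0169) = 0.0169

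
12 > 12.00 False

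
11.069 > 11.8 False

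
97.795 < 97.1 False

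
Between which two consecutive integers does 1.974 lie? 1 and 2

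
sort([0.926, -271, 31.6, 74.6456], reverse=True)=[74.6456, 31.6, 0.926, -271]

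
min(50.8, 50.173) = 50.173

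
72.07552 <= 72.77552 True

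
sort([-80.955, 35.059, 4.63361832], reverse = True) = [35.059, 4.63361832, -80.955]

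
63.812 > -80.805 True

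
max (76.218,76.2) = 76.218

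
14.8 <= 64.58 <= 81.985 True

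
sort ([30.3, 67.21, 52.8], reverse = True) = [67.21, 52.8, 30.3]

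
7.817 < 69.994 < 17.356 False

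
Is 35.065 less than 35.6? Yes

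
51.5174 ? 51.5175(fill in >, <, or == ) <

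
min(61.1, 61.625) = 61.1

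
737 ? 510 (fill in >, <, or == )>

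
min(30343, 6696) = 6696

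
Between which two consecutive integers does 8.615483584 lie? 8 and 9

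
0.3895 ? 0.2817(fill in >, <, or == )>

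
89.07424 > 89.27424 False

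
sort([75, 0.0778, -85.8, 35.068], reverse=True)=[75, 35.068, 0.0778, -85.8]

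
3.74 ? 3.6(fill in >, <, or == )>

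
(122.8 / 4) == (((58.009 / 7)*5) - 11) False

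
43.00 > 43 False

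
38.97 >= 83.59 False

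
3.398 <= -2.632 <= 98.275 False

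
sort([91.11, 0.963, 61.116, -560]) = [-560, 0.963, 61.116, 91.11]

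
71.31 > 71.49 False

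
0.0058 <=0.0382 True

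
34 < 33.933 False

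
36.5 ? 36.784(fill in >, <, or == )<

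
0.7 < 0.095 False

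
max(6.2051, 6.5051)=6.5051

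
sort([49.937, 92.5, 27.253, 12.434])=[12.434, 27.253, 49.937, 92.5]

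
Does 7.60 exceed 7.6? No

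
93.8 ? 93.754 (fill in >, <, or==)>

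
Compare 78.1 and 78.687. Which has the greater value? 78.687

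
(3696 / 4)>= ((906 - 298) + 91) True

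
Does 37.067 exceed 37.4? No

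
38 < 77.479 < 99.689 True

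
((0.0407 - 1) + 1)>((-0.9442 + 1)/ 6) True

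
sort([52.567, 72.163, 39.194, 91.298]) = [39.194, 52.567, 72.163, 91.298]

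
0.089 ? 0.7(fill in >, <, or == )<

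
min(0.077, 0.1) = 0.077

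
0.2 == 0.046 False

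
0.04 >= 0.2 False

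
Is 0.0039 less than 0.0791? Yes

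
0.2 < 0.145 False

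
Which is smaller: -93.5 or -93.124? -93.5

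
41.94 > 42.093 False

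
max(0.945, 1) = 1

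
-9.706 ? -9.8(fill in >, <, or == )>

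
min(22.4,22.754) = 22.4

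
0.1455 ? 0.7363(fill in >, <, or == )<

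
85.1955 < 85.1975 True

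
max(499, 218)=499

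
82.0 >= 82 True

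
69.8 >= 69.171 True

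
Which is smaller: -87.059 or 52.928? -87.059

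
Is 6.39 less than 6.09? No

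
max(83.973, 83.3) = 83.973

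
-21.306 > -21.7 True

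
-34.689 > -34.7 True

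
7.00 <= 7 True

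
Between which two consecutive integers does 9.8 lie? 9 and 10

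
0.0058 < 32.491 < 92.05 True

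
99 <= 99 True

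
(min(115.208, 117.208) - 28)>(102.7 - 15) False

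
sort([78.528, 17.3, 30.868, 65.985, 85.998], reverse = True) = [85.998, 78.528, 65.985, 30.868, 17.3]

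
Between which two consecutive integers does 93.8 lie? 93 and 94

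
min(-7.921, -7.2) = -7.921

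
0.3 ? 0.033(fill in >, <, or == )>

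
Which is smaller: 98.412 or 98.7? 98.412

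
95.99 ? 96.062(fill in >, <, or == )<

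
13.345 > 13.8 False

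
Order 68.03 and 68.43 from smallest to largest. 68.03,68.43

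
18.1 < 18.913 True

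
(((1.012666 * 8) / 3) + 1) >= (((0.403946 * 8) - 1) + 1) True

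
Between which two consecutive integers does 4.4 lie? 4 and 5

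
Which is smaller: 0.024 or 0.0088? 0.0088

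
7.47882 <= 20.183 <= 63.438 True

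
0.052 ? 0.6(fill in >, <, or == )<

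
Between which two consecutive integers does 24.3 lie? 24 and 25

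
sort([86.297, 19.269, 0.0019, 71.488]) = [0.0019, 19.269, 71.488, 86.297]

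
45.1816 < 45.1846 True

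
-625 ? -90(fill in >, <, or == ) <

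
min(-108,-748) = -748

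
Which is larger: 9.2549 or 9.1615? 9.2549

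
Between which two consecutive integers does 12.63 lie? 12 and 13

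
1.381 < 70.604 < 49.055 False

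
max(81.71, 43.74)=81.71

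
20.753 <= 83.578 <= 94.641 True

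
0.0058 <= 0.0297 True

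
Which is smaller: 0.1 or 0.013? 0.013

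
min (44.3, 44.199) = 44.199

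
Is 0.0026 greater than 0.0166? No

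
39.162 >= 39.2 False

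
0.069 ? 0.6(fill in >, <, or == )<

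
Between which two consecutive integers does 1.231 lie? 1 and 2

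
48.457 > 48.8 False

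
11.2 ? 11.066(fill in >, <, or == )>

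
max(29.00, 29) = 29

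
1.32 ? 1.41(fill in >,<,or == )<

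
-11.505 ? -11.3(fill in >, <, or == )<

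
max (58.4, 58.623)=58.623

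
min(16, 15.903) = 15.903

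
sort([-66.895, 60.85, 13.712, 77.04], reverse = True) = [77.04, 60.85, 13.712, -66.895]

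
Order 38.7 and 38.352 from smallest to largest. 38.352, 38.7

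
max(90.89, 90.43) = 90.89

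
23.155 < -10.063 False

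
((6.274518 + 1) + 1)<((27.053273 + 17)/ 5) True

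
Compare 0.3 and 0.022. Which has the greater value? 0.3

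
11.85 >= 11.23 True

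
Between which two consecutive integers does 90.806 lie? 90 and 91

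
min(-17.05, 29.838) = -17.05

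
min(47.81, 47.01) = 47.01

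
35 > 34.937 True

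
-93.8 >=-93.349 False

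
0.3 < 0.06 False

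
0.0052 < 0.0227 True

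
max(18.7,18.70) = 18.70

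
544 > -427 True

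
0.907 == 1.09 False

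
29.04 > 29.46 False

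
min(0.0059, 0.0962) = 0.0059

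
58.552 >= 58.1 True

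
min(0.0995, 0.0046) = 0.0046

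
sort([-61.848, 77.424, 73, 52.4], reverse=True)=[77.424, 73, 52.4, -61.848]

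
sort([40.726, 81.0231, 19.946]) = [19.946, 40.726, 81.0231]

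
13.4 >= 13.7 False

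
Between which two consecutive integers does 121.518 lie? 121 and 122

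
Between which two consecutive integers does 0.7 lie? 0 and 1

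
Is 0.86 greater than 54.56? No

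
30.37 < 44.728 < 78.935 True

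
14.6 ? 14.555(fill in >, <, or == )>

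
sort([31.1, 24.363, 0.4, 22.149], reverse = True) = [31.1, 24.363, 22.149, 0.4]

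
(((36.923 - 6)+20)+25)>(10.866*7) False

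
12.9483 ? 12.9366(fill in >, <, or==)>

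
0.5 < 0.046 False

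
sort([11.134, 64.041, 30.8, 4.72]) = [4.72, 11.134, 30.8, 64.041]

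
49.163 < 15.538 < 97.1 False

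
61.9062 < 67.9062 True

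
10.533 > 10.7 False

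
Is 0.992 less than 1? Yes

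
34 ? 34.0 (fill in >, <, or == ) ==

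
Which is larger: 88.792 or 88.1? 88.792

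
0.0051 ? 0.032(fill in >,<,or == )<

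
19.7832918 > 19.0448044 True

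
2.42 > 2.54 False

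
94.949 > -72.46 True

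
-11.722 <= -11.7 True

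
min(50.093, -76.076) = -76.076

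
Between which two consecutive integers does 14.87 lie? 14 and 15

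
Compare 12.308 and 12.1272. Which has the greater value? 12.308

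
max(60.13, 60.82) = 60.82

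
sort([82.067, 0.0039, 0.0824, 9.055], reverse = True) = [82.067, 9.055, 0.0824, 0.0039]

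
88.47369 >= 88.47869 False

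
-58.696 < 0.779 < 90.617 True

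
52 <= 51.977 False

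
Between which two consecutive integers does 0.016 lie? 0 and 1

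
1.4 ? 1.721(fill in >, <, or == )<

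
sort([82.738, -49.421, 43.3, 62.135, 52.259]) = [-49.421, 43.3, 52.259, 62.135, 82.738]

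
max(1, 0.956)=1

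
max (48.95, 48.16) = 48.95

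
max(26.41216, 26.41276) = 26.41276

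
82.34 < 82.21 False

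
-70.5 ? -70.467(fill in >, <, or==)<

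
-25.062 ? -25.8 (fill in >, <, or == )>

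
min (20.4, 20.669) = 20.4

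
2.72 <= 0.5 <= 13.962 False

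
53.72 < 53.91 True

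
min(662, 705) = 662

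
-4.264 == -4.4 False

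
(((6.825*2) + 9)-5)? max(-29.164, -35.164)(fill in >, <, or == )>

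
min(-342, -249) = -342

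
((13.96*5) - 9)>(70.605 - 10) True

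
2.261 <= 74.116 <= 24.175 False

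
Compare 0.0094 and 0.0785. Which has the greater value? 0.0785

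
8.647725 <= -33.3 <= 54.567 False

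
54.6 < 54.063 False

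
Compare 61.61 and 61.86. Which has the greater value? 61.86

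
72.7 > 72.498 True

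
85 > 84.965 True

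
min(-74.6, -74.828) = -74.828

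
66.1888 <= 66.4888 True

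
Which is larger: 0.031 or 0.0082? 0.031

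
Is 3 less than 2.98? No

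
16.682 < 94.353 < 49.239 False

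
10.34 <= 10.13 False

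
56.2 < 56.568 True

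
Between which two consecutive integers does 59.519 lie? 59 and 60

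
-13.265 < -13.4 False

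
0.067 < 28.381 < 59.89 True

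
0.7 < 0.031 False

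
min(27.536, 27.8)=27.536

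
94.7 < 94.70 False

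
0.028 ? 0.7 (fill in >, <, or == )<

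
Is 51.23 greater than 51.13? Yes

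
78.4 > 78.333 True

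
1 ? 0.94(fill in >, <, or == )>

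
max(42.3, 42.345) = 42.345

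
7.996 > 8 False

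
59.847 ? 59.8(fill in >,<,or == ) >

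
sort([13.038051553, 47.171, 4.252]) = [4.252, 13.038051553, 47.171]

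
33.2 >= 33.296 False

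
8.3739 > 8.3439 True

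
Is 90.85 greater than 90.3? Yes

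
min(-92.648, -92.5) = -92.648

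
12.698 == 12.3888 False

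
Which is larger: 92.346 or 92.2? 92.346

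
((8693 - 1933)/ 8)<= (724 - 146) False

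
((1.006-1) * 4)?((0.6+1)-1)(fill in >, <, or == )<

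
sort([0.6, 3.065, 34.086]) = [0.6, 3.065, 34.086]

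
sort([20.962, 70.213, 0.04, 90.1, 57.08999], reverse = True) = [90.1, 70.213, 57.08999, 20.962, 0.04]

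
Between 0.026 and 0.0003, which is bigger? 0.026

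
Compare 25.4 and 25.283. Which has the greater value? 25.4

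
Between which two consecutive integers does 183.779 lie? 183 and 184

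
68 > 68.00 False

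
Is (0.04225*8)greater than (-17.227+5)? Yes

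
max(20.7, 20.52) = 20.7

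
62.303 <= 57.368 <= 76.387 False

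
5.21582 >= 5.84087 False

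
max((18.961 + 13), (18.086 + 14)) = 32.086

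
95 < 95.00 False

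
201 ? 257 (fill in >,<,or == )<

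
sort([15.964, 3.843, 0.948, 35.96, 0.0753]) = [0.0753, 0.948, 3.843, 15.964, 35.96]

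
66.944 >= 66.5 True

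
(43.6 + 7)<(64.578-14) False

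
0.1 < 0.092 False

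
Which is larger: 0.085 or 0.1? 0.1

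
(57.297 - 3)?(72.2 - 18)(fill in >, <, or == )>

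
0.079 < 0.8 True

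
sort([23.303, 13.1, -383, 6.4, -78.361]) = [-383, -78.361, 6.4, 13.1, 23.303]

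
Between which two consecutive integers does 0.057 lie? 0 and 1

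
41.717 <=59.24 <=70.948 True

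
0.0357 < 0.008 False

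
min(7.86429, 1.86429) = 1.86429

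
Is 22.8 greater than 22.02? Yes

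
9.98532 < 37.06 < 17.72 False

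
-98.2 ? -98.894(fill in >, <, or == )>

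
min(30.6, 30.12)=30.12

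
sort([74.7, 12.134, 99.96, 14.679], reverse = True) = [99.96, 74.7, 14.679, 12.134]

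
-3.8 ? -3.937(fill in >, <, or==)>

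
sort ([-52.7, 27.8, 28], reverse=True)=[28, 27.8, -52.7]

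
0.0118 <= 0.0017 False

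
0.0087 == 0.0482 False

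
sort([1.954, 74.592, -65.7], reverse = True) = [74.592, 1.954, -65.7]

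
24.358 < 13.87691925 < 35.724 False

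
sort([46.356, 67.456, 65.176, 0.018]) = [0.018, 46.356, 65.176, 67.456]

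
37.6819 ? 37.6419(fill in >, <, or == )>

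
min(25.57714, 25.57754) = 25.57714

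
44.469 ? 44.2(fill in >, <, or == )>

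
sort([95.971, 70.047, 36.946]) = [36.946, 70.047, 95.971]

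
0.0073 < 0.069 True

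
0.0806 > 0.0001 True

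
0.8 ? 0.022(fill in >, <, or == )>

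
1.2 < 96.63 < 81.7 False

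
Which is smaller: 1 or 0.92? 0.92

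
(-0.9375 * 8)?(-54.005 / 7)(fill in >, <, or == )>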